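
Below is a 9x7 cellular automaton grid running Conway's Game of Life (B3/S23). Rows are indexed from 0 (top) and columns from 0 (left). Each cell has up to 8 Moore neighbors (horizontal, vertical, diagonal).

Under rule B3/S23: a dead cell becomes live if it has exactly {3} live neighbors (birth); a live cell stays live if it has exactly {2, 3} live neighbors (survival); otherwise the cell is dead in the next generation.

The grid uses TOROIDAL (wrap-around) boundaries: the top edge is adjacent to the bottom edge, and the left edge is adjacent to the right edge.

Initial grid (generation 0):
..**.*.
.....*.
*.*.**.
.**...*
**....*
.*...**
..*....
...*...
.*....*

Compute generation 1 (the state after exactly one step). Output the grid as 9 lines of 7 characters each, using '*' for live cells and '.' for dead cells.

Simulating step by step:
Generation 0 (given above): 21 live cells
Generation 1: 22 live cells
(generation 1 grid is the final answer)

Answer: ..*.***
.**..*.
*.****.
..**...
.......
.**..**
..*....
..*....
...**..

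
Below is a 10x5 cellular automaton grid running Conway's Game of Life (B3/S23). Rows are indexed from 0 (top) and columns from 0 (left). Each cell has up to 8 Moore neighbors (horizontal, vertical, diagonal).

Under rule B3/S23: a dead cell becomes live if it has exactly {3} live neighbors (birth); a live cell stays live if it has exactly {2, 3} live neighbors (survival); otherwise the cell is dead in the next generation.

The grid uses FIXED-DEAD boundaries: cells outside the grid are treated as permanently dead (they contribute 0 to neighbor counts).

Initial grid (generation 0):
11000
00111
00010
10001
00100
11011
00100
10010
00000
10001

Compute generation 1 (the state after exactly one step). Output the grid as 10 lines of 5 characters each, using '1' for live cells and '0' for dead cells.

Simulating step by step:
Generation 0 (given above): 18 live cells
Generation 1: 17 live cells
(generation 1 grid is the final answer)

Answer: 01110
01111
00100
00010
10101
01010
10101
00000
00000
00000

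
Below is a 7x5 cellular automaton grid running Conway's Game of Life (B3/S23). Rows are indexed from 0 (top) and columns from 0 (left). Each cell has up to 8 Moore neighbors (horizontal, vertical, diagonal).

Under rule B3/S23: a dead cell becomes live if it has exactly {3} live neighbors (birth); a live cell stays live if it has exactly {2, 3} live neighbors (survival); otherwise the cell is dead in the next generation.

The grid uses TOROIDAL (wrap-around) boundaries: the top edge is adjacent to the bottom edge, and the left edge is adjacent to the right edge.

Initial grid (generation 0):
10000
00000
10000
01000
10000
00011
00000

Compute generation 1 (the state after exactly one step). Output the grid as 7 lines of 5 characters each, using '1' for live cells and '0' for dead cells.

Answer: 00000
00000
00000
11000
10001
00001
00001

Derivation:
Simulating step by step:
Generation 0 (given above): 6 live cells
Generation 1: 6 live cells
(generation 1 grid is the final answer)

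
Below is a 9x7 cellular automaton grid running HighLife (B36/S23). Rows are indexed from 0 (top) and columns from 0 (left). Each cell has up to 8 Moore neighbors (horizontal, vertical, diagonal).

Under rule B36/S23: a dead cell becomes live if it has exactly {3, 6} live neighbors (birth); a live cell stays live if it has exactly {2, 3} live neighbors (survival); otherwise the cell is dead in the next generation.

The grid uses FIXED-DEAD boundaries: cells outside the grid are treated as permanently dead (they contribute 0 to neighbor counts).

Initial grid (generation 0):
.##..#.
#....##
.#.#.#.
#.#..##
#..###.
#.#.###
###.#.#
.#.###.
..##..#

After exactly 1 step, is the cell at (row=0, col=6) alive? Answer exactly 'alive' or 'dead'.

Answer: alive

Derivation:
Simulating step by step:
Generation 0 (given above): 34 live cells
Generation 1: 29 live cells
.#...##
#....##
###....
#.#.#.#
#.#....
####..#
#..#..#
#.#...#
..##.#.

Cell (0,6) at generation 1: 1 -> alive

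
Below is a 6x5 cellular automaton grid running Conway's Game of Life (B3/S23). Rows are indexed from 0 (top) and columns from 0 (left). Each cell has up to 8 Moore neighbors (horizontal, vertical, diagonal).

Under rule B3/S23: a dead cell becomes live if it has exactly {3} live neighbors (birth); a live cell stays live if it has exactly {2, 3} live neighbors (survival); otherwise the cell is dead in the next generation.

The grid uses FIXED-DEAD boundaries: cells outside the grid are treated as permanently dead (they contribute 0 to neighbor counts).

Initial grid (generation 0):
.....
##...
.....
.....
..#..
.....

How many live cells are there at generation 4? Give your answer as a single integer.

Simulating step by step:
Generation 0 (given above): 3 live cells
Generation 1: 0 live cells
.....
.....
.....
.....
.....
.....
Generation 2: 0 live cells
.....
.....
.....
.....
.....
.....
Generation 3: 0 live cells
.....
.....
.....
.....
.....
.....
Generation 4: 0 live cells
.....
.....
.....
.....
.....
.....
Population at generation 4: 0

Answer: 0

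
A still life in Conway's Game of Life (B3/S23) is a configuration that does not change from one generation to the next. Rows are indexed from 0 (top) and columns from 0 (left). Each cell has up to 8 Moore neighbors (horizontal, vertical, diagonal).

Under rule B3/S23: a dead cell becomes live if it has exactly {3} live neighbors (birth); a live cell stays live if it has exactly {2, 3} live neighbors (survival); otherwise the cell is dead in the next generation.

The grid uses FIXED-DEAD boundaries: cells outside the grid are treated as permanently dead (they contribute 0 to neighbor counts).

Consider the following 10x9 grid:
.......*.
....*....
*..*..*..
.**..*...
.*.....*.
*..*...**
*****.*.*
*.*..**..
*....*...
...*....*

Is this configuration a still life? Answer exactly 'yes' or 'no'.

Compute generation 1 and compare to generation 0 (given above):
Generation 1:
.........
.........
.*****...
***...*..
**....***
*..**.*.*
*...*.*.*
*.*...**.
.*..***..
.........
Cell (0,7) differs: gen0=1 vs gen1=0 -> NOT a still life.

Answer: no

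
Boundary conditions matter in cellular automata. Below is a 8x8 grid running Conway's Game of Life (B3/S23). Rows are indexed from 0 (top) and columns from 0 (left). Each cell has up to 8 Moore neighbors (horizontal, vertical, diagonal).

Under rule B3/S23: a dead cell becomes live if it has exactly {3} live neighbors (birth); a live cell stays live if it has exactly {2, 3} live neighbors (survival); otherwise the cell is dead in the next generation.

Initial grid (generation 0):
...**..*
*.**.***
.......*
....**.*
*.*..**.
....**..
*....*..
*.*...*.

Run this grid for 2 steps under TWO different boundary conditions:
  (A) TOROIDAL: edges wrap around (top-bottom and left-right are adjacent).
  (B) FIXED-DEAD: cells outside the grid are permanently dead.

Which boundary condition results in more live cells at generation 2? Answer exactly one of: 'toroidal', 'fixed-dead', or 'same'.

Answer: toroidal

Derivation:
Under TOROIDAL boundary, generation 2:
*.....**
..**....
****.***
*..**.**
...*.*.*
..***..*
.*......
****....
Population = 29

Under FIXED-DEAD boundary, generation 2:
..*..*..
.....*.*
..**.*.*
...**.*.
...*.*..
..***...
***.**..
.....*..
Population = 22

Comparison: toroidal=29, fixed-dead=22 -> toroidal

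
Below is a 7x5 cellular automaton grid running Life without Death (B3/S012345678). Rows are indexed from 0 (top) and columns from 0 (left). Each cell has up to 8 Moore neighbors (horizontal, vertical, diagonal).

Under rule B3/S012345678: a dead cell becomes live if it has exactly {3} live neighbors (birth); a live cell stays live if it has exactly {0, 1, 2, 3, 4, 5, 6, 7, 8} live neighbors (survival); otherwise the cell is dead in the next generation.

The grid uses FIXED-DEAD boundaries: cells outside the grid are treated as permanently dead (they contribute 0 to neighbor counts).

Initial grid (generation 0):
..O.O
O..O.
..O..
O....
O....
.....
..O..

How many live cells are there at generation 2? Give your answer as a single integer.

Answer: 17

Derivation:
Simulating step by step:
Generation 0 (given above): 8 live cells
Generation 1: 13 live cells
..OOO
OOOO.
.OO..
OO...
O....
.....
..O..
Generation 2: 17 live cells
..OOO
OOOOO
.OOO.
OOO..
OO...
.....
..O..
Population at generation 2: 17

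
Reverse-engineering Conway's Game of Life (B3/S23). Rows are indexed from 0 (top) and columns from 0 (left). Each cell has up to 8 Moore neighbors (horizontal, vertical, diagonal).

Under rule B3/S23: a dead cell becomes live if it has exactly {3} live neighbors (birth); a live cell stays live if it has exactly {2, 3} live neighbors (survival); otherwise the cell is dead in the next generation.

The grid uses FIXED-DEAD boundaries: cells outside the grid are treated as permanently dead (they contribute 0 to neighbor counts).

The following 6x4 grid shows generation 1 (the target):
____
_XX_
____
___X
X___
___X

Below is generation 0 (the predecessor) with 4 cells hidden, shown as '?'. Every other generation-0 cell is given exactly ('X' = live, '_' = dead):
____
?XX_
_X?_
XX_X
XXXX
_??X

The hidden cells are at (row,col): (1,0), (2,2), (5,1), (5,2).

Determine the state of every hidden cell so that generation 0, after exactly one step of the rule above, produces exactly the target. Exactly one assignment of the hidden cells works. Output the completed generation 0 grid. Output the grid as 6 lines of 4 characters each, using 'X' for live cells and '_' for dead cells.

Hidden generation-0 cells (in order): (1,0), (2,2), (5,1), (5,2).
A hidden cell only influences target cells in its own 3x3 neighborhood. Try each of the 2^4 = 16 assignments, step the completed generation 0 forward once under B3/S23, and compare with the target:
  (1,0)=_ (2,2)=_ (5,1)=_ (5,2)=_ -> step gives (4,3)='X' but target has '_' -> reject
  (1,0)=_ (2,2)=_ (5,1)=_ (5,2)=X -> step reproduces the target at every cell -> ACCEPT
  (1,0)=_ (2,2)=_ (5,1)=X (5,2)=_ -> step gives (4,0)='_' but target has 'X' -> reject
  (1,0)=_ (2,2)=_ (5,1)=X (5,2)=X -> step gives (4,0)='_' but target has 'X' -> reject
  (1,0)=_ (2,2)=X (5,1)=_ (5,2)=_ -> step gives (2,3)='X' but target has '_' -> reject
  (1,0)=_ (2,2)=X (5,1)=_ (5,2)=X -> step gives (2,3)='X' but target has '_' -> reject
  (1,0)=_ (2,2)=X (5,1)=X (5,2)=_ -> step gives (2,3)='X' but target has '_' -> reject
  (1,0)=_ (2,2)=X (5,1)=X (5,2)=X -> step gives (2,3)='X' but target has '_' -> reject
  (1,0)=X (2,2)=_ (5,1)=_ (5,2)=_ -> step gives (0,1)='X' but target has '_' -> reject
  (1,0)=X (2,2)=_ (5,1)=_ (5,2)=X -> step gives (0,1)='X' but target has '_' -> reject
  (1,0)=X (2,2)=_ (5,1)=X (5,2)=_ -> step gives (0,1)='X' but target has '_' -> reject
  (1,0)=X (2,2)=_ (5,1)=X (5,2)=X -> step gives (0,1)='X' but target has '_' -> reject
  (1,0)=X (2,2)=X (5,1)=_ (5,2)=_ -> step gives (0,1)='X' but target has '_' -> reject
  (1,0)=X (2,2)=X (5,1)=_ (5,2)=X -> step gives (0,1)='X' but target has '_' -> reject
  (1,0)=X (2,2)=X (5,1)=X (5,2)=_ -> step gives (0,1)='X' but target has '_' -> reject
  (1,0)=X (2,2)=X (5,1)=X (5,2)=X -> step gives (0,1)='X' but target has '_' -> reject
Unique solution: (1,0)=dead, (2,2)=dead, (5,1)=dead, (5,2)=live.
Check: live-neighbor counts of every cell in the completed generation 0:
1221
2221
4452
4562
3564
2443
Applying B3/S23 to generation 0 with these counts gives:
____
_XX_
____
___X
X___
___X
which matches the target exactly.

Answer: ____
_XX_
_X__
XX_X
XXXX
__XX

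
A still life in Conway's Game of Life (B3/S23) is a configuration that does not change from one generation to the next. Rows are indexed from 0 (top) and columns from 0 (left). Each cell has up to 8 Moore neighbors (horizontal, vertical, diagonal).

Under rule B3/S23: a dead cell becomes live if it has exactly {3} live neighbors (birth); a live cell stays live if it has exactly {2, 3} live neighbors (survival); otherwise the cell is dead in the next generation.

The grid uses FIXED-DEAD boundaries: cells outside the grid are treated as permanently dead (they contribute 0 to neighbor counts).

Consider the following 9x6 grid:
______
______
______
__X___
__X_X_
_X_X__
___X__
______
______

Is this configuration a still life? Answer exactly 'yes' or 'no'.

Compute generation 1 and compare to generation 0 (given above):
Generation 1:
______
______
______
___X__
_XX___
___XX_
__X___
______
______
Cell (3,2) differs: gen0=1 vs gen1=0 -> NOT a still life.

Answer: no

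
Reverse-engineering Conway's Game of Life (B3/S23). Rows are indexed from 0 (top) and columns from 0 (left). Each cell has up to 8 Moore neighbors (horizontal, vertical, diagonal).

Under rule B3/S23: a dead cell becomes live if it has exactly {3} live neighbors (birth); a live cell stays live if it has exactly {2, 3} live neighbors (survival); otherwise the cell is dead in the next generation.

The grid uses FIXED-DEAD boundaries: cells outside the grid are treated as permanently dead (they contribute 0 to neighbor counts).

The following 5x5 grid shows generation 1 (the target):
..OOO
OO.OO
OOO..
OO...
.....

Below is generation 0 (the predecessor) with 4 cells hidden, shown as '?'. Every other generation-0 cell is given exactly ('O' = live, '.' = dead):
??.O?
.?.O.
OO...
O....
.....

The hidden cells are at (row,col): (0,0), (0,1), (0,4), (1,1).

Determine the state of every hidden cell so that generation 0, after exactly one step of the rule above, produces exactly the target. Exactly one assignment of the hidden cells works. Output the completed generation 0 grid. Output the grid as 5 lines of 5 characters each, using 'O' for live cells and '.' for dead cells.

Answer: ...OO
.O.O.
OO...
O....
.....

Derivation:
Hidden generation-0 cells (in order): (0,0), (0,1), (0,4), (1,1).
A hidden cell only influences target cells in its own 3x3 neighborhood. Try each of the 2^4 = 16 assignments, step the completed generation 0 forward once under B3/S23, and compare with the target:
  (0,0)=. (0,1)=. (0,4)=. (1,1)=. -> step gives (0,2)='.' but target has 'O' -> reject
  (0,0)=. (0,1)=. (0,4)=. (1,1)=O -> step gives (0,3)='.' but target has 'O' -> reject
  (0,0)=. (0,1)=. (0,4)=O (1,1)=. -> step gives (0,2)='.' but target has 'O' -> reject
  (0,0)=. (0,1)=. (0,4)=O (1,1)=O -> step reproduces the target at every cell -> ACCEPT
  (0,0)=. (0,1)=O (0,4)=. (1,1)=. -> step gives (0,3)='.' but target has 'O' -> reject
  (0,0)=. (0,1)=O (0,4)=. (1,1)=O -> step gives (0,2)='.' but target has 'O' -> reject
  (0,0)=. (0,1)=O (0,4)=O (1,1)=. -> step gives (2,2)='.' but target has 'O' -> reject
  (0,0)=. (0,1)=O (0,4)=O (1,1)=O -> step gives (0,2)='.' but target has 'O' -> reject
  (0,0)=O (0,1)=. (0,4)=. (1,1)=. -> step gives (0,2)='.' but target has 'O' -> reject
  (0,0)=O (0,1)=. (0,4)=. (1,1)=O -> step gives (0,3)='.' but target has 'O' -> reject
  (0,0)=O (0,1)=. (0,4)=O (1,1)=. -> step gives (0,2)='.' but target has 'O' -> reject
  (0,0)=O (0,1)=. (0,4)=O (1,1)=O -> step gives (1,0)='.' but target has 'O' -> reject
  (0,0)=O (0,1)=O (0,4)=. (1,1)=. -> step gives (0,3)='.' but target has 'O' -> reject
  (0,0)=O (0,1)=O (0,4)=. (1,1)=O -> step gives (0,0)='O' but target has '.' -> reject
  (0,0)=O (0,1)=O (0,4)=O (1,1)=. -> step gives (1,0)='.' but target has 'O' -> reject
  (0,0)=O (0,1)=O (0,4)=O (1,1)=O -> step gives (0,0)='O' but target has '.' -> reject
Unique solution: (0,0)=dead, (0,1)=dead, (0,4)=live, (1,1)=live.
Check: live-neighbor counts of every cell in the completed generation 0:
11322
32423
33311
23100
11000
Applying B3/S23 to generation 0 with these counts gives:
..OOO
OO.OO
OOO..
OO...
.....
which matches the target exactly.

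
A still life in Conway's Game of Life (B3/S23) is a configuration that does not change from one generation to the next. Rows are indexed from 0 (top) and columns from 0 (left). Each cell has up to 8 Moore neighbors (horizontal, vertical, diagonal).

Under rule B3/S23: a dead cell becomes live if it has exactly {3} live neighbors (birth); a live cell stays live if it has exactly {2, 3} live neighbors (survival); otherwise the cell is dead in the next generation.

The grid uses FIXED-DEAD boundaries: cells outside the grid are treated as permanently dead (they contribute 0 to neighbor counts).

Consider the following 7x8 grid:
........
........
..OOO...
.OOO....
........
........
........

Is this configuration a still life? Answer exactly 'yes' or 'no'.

Answer: no

Derivation:
Compute generation 1 and compare to generation 0 (given above):
Generation 1:
........
...O....
.O..O...
.O..O...
..O.....
........
........
Cell (1,3) differs: gen0=0 vs gen1=1 -> NOT a still life.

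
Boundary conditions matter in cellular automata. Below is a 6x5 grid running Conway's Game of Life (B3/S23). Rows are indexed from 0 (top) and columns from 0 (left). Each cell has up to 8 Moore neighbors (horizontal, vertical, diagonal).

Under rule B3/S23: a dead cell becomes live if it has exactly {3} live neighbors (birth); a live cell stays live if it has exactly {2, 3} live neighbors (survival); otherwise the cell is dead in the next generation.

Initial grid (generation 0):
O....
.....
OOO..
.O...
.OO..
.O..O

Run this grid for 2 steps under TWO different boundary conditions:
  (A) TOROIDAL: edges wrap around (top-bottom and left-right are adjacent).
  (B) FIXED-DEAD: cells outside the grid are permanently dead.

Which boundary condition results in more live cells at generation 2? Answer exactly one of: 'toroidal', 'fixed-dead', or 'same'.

Answer: toroidal

Derivation:
Under TOROIDAL boundary, generation 2:
O....
O...O
OO...
O....
.OO..
O.O..
Population = 10

Under FIXED-DEAD boundary, generation 2:
.....
O....
OO...
.....
O.O..
O.O..
Population = 7

Comparison: toroidal=10, fixed-dead=7 -> toroidal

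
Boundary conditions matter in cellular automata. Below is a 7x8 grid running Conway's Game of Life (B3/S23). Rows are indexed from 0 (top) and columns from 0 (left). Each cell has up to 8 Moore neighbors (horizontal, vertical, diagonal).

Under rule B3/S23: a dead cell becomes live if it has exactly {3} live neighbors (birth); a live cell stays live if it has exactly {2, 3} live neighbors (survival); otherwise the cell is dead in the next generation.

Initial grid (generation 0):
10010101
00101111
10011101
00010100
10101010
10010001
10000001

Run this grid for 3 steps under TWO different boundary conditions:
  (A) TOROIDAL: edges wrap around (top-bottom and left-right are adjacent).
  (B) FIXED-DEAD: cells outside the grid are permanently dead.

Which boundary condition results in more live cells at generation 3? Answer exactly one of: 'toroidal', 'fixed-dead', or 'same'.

Under TOROIDAL boundary, generation 3:
00000100
10010000
00001010
00000000
10001000
10010000
01000110
Population = 12

Under FIXED-DEAD boundary, generation 3:
01110000
01010000
00011010
00000001
01100000
01111001
00110000
Population = 18

Comparison: toroidal=12, fixed-dead=18 -> fixed-dead

Answer: fixed-dead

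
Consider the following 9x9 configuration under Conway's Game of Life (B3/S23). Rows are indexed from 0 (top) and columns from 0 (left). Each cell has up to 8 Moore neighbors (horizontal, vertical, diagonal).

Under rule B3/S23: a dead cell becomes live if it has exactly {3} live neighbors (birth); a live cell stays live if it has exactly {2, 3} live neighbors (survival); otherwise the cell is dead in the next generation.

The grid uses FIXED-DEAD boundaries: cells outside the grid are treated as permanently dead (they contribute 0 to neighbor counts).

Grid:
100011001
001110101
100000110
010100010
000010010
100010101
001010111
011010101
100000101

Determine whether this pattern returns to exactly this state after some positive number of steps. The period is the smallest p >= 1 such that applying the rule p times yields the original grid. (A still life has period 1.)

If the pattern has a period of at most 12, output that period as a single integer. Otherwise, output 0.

Simulating and comparing each generation to the original:
Gen 0 (original, given above): 34 live cells
Gen 1: 34 live cells, differs from original
Gen 2: 27 live cells, differs from original
Gen 3: 22 live cells, differs from original
Gen 4: 19 live cells, differs from original
Gen 5: 23 live cells, differs from original
Gen 6: 23 live cells, differs from original
Gen 7: 16 live cells, differs from original
Gen 8: 16 live cells, differs from original
Gen 9: 14 live cells, differs from original
Gen 10: 16 live cells, differs from original
Gen 11: 15 live cells, differs from original
Gen 12: 19 live cells, differs from original
No period found within 12 steps.

Answer: 0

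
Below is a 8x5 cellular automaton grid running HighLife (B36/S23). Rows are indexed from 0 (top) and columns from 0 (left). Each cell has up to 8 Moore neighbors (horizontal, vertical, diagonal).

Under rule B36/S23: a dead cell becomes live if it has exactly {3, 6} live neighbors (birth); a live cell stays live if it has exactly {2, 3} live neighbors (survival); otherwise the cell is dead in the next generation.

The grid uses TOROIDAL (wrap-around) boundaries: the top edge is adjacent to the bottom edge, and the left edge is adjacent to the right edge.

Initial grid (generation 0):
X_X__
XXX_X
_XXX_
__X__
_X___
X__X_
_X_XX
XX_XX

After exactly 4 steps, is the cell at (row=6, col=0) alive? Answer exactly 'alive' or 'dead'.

Answer: dead

Derivation:
Simulating step by step:
Generation 0 (given above): 20 live cells
Generation 1: 11 live cells
____X
____X
____X
___X_
_XX__
XX_X_
XX___
_____
Generation 2: 17 live cells
_____
X__XX
___XX
__XX_
XX_XX
____X
XXX_X
X____
Generation 3: 13 live cells
X____
X__X_
X____
_X__X
XX___
_____
_X_XX
X___X
Generation 4: 17 live cells
XX___
XX___
XX___
_X__X
XX___
_XX_X
___XX
_X_X_

Cell (6,0) at generation 4: 0 -> dead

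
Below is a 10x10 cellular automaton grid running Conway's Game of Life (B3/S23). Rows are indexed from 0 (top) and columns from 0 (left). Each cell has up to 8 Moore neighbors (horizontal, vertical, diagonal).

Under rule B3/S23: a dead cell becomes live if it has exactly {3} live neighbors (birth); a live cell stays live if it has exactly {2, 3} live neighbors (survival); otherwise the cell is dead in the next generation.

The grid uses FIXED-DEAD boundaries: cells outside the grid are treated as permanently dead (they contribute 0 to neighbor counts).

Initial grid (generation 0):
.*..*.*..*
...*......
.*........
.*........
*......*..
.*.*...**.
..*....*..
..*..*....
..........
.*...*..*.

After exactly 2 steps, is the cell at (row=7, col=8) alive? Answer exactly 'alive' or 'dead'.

Answer: dead

Derivation:
Simulating step by step:
Generation 0 (given above): 20 live cells
Generation 1: 20 live cells
..........
..*.......
..*.......
**........
***....**.
.**...***.
.***..***.
..........
..........
..........
Generation 2: 11 live cells
..........
..........
..*.......
*.........
......*.*.
.........*
.*.*..*.*.
..*....*..
..........
..........

Cell (7,8) at generation 2: 0 -> dead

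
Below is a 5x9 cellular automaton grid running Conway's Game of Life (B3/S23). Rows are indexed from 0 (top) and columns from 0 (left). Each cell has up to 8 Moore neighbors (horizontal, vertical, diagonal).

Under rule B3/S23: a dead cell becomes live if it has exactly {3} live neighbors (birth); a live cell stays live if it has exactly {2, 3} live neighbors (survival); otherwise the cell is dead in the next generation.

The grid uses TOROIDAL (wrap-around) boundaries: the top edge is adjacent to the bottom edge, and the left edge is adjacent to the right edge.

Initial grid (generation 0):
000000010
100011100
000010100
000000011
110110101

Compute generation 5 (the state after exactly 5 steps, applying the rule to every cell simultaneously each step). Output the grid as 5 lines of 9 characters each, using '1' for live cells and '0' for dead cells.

Answer: 111110001
000110011
000110100
100000011
100100001

Derivation:
Simulating step by step:
Generation 0 (given above): 15 live cells
Generation 1: 15 live cells
010100010
000010110
000010101
000110101
100000100
Generation 2: 22 live cells
000001011
000110101
000010101
100110101
101111101
Generation 3: 13 live cells
001000000
100110101
000000101
011000100
011000000
Generation 4: 16 live cells
101000000
100101001
011100101
111000010
000100000
Generation 5: 19 live cells
(generation 5 grid is the final answer)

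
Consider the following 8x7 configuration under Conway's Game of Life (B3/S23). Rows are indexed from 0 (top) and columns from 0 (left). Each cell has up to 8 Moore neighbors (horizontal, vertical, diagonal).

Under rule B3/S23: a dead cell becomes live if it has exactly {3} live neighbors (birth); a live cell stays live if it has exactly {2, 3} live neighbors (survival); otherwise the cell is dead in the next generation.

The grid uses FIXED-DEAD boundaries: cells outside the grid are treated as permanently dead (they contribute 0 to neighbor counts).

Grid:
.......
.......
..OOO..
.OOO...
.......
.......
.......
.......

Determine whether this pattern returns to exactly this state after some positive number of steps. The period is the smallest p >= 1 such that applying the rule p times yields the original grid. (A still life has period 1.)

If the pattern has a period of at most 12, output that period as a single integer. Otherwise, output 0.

Simulating and comparing each generation to the original:
Gen 0 (original, given above): 6 live cells
Gen 1: 6 live cells, differs from original
Gen 2: 6 live cells, MATCHES original -> period = 2

Answer: 2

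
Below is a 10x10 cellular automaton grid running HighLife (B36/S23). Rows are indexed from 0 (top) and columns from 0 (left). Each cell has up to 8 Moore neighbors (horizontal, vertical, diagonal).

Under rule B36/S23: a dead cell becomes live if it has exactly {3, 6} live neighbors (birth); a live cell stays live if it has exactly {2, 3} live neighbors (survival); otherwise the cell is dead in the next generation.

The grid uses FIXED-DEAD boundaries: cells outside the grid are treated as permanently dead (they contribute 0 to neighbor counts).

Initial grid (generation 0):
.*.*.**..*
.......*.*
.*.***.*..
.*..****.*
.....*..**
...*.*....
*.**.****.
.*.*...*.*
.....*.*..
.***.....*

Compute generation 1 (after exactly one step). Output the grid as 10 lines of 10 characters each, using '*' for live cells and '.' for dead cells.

Answer: ......*.*.
...*...*..
..**..**..
..**...*.*
.......***
..**.*...*
.*.*.*.**.
.*.*.**...
.*.**.*...
..*.......

Derivation:
Simulating step by step:
Generation 0 (given above): 40 live cells
Generation 1: 33 live cells
(generation 1 grid is the final answer)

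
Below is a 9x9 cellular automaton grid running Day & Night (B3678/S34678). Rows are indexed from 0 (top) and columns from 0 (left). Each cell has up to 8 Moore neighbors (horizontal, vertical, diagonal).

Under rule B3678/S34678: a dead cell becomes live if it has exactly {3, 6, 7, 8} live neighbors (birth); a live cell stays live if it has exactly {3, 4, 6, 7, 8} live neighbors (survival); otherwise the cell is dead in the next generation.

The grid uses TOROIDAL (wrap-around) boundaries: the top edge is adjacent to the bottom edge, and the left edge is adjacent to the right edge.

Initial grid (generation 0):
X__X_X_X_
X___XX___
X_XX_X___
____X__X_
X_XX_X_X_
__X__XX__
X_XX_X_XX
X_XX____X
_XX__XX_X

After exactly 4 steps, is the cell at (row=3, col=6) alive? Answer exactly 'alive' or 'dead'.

Simulating step by step:
Generation 0 (given above): 36 live cells
Generation 1: 31 live cells
X_X__X___
__X__X___
_X_X_XX_X
____XX___
_X_X_X__X
X_X__X___
X_XX___XX
_X_X_X___
_XX___X_X
Generation 2: 36 live cells
__XX__X__
X_XX_X___
__X__XX__
___X_X_X_
X_X__XX__
X_X___XX_
X_XX__X_X
_XXXX_X__
_XXXXX___
Generation 3: 35 live cells
__XXX____
__XX_X___
_XX__XX__
_XX__XX__
___XXX___
XXX___XX_
XX__X_X_X
__XX___X_
_XXX_XX__
Generation 4: 31 live cells
__XX__X__
_____XX__
_X___XX__
_XX___X__
X__XXX_X_
XXX___XX_
X____XX_X
___X___XX
_XXX_____

Cell (3,6) at generation 4: 1 -> alive

Answer: alive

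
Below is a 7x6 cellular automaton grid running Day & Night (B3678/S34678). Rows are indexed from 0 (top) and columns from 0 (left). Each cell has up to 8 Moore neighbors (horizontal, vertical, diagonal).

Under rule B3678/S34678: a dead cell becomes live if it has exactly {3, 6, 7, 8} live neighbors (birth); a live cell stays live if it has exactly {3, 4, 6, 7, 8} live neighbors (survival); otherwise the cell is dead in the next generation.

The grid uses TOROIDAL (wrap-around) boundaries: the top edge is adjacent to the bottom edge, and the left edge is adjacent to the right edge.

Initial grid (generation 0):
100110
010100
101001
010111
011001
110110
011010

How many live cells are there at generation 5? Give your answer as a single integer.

Answer: 33

Derivation:
Simulating step by step:
Generation 0 (given above): 22 live cells
Generation 1: 25 live cells
000111
010100
101001
110111
110011
101110
011110
Generation 2: 21 live cells
111000
000100
001001
100101
100111
110101
110110
Generation 3: 27 live cells
111011
100000
100100
111110
100111
110111
111110
Generation 4: 31 live cells
011010
101110
100110
111001
111111
101111
111111
Generation 5: 33 live cells
011101
001110
110011
110111
111111
111111
011111
Population at generation 5: 33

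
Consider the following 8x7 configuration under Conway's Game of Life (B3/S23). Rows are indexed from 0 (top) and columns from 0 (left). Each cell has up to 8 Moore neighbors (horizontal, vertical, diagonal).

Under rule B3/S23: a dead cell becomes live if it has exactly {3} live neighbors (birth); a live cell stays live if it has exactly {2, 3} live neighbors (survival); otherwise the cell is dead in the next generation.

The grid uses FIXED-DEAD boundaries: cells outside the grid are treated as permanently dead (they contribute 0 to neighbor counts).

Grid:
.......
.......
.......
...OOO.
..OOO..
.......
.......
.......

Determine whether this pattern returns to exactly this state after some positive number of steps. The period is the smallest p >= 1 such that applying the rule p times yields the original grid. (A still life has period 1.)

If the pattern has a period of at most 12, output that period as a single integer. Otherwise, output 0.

Simulating and comparing each generation to the original:
Gen 0 (original, given above): 6 live cells
Gen 1: 6 live cells, differs from original
Gen 2: 6 live cells, MATCHES original -> period = 2

Answer: 2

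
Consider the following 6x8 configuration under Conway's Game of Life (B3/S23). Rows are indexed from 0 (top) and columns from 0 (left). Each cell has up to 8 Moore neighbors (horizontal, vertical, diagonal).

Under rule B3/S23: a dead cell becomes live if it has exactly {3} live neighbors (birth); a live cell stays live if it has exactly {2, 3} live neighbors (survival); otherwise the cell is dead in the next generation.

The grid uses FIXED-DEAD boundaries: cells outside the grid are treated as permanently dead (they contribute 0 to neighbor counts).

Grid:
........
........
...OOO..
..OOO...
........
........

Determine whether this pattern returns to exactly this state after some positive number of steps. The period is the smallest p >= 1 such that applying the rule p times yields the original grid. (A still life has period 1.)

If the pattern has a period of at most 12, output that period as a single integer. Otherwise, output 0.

Simulating and comparing each generation to the original:
Gen 0 (original, given above): 6 live cells
Gen 1: 6 live cells, differs from original
Gen 2: 6 live cells, MATCHES original -> period = 2

Answer: 2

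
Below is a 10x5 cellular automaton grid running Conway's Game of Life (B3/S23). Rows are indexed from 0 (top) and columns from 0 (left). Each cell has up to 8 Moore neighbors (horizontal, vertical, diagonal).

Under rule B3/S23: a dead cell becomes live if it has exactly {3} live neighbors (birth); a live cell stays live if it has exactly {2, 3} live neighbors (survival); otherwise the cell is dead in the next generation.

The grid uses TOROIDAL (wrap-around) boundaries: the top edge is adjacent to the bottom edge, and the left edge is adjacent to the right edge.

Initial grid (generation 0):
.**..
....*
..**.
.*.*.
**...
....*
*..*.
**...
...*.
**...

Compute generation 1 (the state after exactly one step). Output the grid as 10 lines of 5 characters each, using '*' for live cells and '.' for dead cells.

Simulating step by step:
Generation 0 (given above): 17 live cells
Generation 1: 25 live cells
(generation 1 grid is the final answer)

Answer: .**..
.*...
..***
**.**
***.*
.*..*
**...
***..
..*.*
**...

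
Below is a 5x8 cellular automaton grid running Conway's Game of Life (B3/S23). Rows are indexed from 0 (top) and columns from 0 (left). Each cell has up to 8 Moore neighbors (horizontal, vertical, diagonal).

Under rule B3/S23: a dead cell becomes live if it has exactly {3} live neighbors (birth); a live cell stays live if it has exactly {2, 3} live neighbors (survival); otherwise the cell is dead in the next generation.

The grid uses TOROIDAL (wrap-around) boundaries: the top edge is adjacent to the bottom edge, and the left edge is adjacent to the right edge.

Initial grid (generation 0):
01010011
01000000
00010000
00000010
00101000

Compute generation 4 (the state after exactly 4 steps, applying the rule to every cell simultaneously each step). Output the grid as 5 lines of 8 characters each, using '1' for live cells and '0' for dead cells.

Answer: 11111110
10000111
00000110
10001111
01000000

Derivation:
Simulating step by step:
Generation 0 (given above): 9 live cells
Generation 1: 10 live cells
11010000
10000000
00000000
00010000
00110111
Generation 2: 16 live cells
11011010
11000000
00000000
00111010
11010011
Generation 3: 19 live cells
00011110
11100001
01110000
11111110
00000010
Generation 4: 19 live cells
(generation 4 grid is the final answer)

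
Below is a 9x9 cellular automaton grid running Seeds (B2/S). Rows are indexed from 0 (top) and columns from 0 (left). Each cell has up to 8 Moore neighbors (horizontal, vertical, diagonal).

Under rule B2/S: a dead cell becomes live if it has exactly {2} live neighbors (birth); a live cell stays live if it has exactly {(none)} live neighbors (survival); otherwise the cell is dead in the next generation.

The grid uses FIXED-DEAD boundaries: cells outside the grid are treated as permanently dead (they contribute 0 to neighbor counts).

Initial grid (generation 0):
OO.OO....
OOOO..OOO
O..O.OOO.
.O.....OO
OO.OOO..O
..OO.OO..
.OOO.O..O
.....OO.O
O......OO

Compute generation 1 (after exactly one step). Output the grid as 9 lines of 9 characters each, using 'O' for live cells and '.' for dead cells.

Answer: .....OO.O
.........
.........
.........
.........
........O
.........
O..O.....
.....O...

Derivation:
Simulating step by step:
Generation 0 (given above): 40 live cells
Generation 1: 7 live cells
(generation 1 grid is the final answer)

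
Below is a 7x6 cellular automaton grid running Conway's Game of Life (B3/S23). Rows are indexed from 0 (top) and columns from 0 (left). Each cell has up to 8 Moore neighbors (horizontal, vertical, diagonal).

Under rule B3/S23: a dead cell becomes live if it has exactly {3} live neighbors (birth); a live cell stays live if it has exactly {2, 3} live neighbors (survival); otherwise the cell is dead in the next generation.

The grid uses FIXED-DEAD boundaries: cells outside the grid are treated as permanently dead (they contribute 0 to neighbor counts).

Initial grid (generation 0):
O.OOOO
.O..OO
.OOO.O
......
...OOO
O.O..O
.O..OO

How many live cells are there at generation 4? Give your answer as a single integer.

Answer: 16

Derivation:
Simulating step by step:
Generation 0 (given above): 21 live cells
Generation 1: 18 live cells
.OOO.O
O.....
.OOO.O
.....O
...OOO
.OO...
.O..OO
Generation 2: 15 live cells
.OO...
O.....
.OO.O.
.....O
..OOOO
.OO...
.OO...
Generation 3: 14 live cells
.O....
O..O..
.O....
.O...O
.OOOOO
....O.
.OO...
Generation 4: 16 live cells
......
OOO...
OOO...
OO.O.O
.OOO.O
....OO
......
Population at generation 4: 16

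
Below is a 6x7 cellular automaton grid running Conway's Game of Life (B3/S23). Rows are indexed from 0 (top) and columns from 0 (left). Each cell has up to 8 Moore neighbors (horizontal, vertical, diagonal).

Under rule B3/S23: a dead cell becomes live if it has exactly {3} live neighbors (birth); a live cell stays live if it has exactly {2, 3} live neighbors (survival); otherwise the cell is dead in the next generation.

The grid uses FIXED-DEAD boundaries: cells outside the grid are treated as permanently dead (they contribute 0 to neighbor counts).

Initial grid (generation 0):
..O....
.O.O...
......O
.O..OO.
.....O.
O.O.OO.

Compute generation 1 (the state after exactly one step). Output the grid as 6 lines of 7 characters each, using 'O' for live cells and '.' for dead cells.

Simulating step by step:
Generation 0 (given above): 12 live cells
Generation 1: 13 live cells
(generation 1 grid is the final answer)

Answer: ..O....
..O....
..O.OO.
....OOO
.O.O..O
....OO.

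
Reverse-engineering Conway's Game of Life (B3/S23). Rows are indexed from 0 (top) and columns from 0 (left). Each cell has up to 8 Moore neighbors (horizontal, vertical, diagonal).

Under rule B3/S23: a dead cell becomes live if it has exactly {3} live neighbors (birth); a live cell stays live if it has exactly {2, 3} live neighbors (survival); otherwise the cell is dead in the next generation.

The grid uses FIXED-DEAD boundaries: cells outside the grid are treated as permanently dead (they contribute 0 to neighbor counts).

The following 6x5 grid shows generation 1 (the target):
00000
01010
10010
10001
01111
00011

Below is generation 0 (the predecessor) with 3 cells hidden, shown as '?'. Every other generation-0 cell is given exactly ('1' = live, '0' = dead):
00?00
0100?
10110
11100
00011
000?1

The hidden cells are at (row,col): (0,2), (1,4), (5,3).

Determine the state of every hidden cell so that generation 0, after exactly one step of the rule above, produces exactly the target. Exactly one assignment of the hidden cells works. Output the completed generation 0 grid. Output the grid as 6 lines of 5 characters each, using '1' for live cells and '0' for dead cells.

Answer: 00100
01000
10110
11100
00011
00001

Derivation:
Hidden generation-0 cells (in order): (0,2), (1,4), (5,3).
A hidden cell only influences target cells in its own 3x3 neighborhood. Try each of the 2^3 = 8 assignments, step the completed generation 0 forward once under B3/S23, and compare with the target:
  (0,2)=0 (1,4)=0 (5,3)=0 -> step gives (1,2)='1' but target has '0' -> reject
  (0,2)=0 (1,4)=0 (5,3)=1 -> step gives (1,2)='1' but target has '0' -> reject
  (0,2)=0 (1,4)=1 (5,3)=0 -> step gives (1,2)='1' but target has '0' -> reject
  (0,2)=0 (1,4)=1 (5,3)=1 -> step gives (1,2)='1' but target has '0' -> reject
  (0,2)=1 (1,4)=0 (5,3)=0 -> step reproduces the target at every cell -> ACCEPT
  (0,2)=1 (1,4)=0 (5,3)=1 -> step gives (4,2)='0' but target has '1' -> reject
  (0,2)=1 (1,4)=1 (5,3)=0 -> step gives (1,3)='0' but target has '1' -> reject
  (0,2)=1 (1,4)=1 (5,3)=1 -> step gives (1,3)='0' but target has '1' -> reject
Unique solution: (0,2)=live, (1,4)=dead, (5,3)=dead.
Check: live-neighbor counts of every cell in the completed generation 0:
12110
23431
36421
24453
23332
00132
Applying B3/S23 to generation 0 with these counts gives:
00000
01010
10010
10001
01111
00011
which matches the target exactly.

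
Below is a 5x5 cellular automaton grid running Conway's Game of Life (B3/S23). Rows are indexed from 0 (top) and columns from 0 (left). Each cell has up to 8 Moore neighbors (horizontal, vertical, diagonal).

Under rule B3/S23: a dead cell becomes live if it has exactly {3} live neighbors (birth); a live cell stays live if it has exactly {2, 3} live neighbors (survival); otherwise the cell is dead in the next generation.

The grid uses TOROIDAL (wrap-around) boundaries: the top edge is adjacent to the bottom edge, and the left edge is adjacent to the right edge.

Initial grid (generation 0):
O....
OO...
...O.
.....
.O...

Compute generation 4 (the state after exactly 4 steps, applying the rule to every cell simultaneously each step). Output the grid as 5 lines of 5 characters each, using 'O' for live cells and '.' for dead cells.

Answer: O....
.O..O
O....
.O..O
O....

Derivation:
Simulating step by step:
Generation 0 (given above): 5 live cells
Generation 1: 4 live cells
O....
OO..O
.....
.....
.....
Generation 2: 7 live cells
OO..O
OO..O
O....
.....
.....
Generation 3: 6 live cells
.O..O
.....
OO..O
.....
O....
Generation 4: 7 live cells
(generation 4 grid is the final answer)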